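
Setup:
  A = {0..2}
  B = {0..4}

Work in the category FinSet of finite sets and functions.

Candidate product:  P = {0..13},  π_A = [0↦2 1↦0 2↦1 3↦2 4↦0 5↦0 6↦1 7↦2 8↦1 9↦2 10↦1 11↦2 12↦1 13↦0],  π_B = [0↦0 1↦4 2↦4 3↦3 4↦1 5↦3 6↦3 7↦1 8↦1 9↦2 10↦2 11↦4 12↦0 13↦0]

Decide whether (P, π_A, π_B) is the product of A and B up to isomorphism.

|A|·|B| = 3·5 = 15;  |P| = 14
  → cardinalities differ; no bijection possible.

Answer: NOT A VALID PRODUCT — |P|=14 ≠ |A|·|B|=15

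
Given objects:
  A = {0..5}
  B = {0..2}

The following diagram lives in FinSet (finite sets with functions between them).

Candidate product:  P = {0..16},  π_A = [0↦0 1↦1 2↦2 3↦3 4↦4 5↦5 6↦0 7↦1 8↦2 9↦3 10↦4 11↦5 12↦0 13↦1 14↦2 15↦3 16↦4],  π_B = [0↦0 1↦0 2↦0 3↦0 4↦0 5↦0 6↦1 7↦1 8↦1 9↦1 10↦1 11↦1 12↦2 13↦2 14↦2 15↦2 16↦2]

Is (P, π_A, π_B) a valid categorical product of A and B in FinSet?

Answer: NOT A VALID PRODUCT — |P|=17 ≠ |A|·|B|=18

Trace:
|A|·|B| = 6·3 = 18;  |P| = 17
  → cardinalities differ; no bijection possible.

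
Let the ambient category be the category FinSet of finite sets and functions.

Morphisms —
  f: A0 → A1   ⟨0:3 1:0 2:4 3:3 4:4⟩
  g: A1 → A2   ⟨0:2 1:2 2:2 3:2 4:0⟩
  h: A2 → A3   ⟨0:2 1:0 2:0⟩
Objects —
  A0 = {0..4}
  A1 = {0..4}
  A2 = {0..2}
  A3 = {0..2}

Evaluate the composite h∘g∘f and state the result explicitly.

Answer: ⟨0:0 1:0 2:2 3:0 4:2⟩

Work:
  0 f→3 g→2 h→0
  1 f→0 g→2 h→0
  2 f→4 g→0 h→2
  3 f→3 g→2 h→0
  4 f→4 g→0 h→2
result: ⟨0:0 1:0 2:2 3:0 4:2⟩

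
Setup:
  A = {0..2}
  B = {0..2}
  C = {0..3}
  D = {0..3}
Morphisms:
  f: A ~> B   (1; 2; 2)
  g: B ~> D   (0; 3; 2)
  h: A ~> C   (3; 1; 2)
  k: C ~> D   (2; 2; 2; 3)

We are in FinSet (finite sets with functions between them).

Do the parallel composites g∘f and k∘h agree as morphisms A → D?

Along f;g (path 1):
  0 f~>1 g~>3
  1 f~>2 g~>2
  2 f~>2 g~>2
  result₁ = (3; 2; 2)
Along h;k (path 2):
  0 h~>3 k~>3
  1 h~>1 k~>2
  2 h~>2 k~>2
  result₂ = (3; 2; 2)
Equal? equal; square commutes

Answer: COMMUTES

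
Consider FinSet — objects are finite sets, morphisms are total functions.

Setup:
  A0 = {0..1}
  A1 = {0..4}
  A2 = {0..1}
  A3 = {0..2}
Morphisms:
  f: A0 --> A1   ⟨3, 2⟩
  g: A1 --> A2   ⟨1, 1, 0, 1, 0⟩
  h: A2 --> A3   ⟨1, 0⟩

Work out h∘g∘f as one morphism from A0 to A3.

  0 f-->3 g-->1 h-->0
  1 f-->2 g-->0 h-->1
⟦path⟧: ⟨0, 1⟩

Answer: ⟨0, 1⟩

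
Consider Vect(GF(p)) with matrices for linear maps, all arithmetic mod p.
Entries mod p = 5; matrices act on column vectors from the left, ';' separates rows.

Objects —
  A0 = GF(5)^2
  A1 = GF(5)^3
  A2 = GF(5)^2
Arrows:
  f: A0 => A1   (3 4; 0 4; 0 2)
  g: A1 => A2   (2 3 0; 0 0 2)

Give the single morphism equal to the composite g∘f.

  e0=⟨1,0⟩ f=>⟨3,0,0⟩ g=>⟨1,0⟩
  e1=⟨0,1⟩ f=>⟨4,4,2⟩ g=>⟨0,4⟩
composite: (1 0; 0 4)

Answer: (1 0; 0 4)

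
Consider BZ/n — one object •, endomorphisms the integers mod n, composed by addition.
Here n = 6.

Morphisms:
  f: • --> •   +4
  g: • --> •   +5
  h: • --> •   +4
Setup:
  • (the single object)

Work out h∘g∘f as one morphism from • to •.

  0 +4≡4 +5≡3 +4≡1  (mod 6)
result: +1

Answer: +1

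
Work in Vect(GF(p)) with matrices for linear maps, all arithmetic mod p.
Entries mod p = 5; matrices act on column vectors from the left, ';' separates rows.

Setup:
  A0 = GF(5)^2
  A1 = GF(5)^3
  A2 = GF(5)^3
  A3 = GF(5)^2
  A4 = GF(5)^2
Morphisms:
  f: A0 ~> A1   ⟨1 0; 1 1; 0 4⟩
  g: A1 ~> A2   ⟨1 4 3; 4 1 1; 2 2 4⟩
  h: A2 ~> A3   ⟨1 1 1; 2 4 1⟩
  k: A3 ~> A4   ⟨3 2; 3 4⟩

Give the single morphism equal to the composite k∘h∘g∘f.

Answer: ⟨0 2; 3 2⟩

Derivation:
  e0=⟨1,0⟩ f~>⟨1,1,0⟩ g~>⟨0,0,4⟩ h~>⟨4,4⟩ k~>⟨0,3⟩
  e1=⟨0,1⟩ f~>⟨0,1,4⟩ g~>⟨1,0,3⟩ h~>⟨4,0⟩ k~>⟨2,2⟩
composite: ⟨0 2; 3 2⟩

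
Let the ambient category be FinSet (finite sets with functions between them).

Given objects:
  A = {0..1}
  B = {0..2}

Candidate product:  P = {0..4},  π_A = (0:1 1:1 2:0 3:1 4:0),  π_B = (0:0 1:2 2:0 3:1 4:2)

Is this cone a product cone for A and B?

Answer: NOT A VALID PRODUCT — |P|=5 ≠ |A|·|B|=6

Derivation:
|A|·|B| = 2·3 = 6;  |P| = 5
  → cardinalities differ; no bijection possible.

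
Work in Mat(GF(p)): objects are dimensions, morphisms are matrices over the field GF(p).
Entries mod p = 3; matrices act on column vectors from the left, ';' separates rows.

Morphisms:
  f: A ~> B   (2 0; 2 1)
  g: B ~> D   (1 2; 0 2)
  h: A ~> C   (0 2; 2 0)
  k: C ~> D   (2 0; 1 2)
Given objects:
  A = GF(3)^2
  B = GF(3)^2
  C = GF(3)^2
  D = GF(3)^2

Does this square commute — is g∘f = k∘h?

Path 1 = f;g:
  e0=⟨1,0⟩ f~>⟨2,2⟩ g~>⟨0,1⟩
  e1=⟨0,1⟩ f~>⟨0,1⟩ g~>⟨2,2⟩
  result₁ = (0 2; 1 2)
Path 2 = h;k:
  e0=⟨1,0⟩ h~>⟨0,2⟩ k~>⟨0,1⟩
  e1=⟨0,1⟩ h~>⟨2,0⟩ k~>⟨1,2⟩
  result₂ = (0 1; 1 2)
Equal? differ; not commutative

Answer: DOES NOT COMMUTE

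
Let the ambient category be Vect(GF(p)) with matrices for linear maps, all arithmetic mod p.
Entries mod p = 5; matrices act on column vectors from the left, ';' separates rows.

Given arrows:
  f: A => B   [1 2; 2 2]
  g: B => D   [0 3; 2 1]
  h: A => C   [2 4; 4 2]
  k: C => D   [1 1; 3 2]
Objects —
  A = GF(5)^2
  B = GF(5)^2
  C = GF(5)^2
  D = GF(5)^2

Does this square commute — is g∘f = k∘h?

Answer: COMMUTES

Work:
1) trace f;g:
  e0=[1,0] f=>[1,2] g=>[1,4]
  e1=[0,1] f=>[2,2] g=>[1,1]
  ⟦path⟧₁ = [1 1; 4 1]
2) trace h;k:
  e0=[1,0] h=>[2,4] k=>[1,4]
  e1=[0,1] h=>[4,2] k=>[1,1]
  ⟦path⟧₂ = [1 1; 4 1]
Equal? YES — commutes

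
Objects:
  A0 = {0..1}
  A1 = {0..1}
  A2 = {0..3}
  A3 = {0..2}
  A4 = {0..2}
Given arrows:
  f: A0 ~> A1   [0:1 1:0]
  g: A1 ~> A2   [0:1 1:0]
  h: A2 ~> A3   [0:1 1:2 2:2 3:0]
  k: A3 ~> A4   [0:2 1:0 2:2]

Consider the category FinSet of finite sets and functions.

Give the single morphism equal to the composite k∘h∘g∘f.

Answer: [0:0 1:2]

Derivation:
  0 f~>1 g~>0 h~>1 k~>0
  1 f~>0 g~>1 h~>2 k~>2
result: [0:0 1:2]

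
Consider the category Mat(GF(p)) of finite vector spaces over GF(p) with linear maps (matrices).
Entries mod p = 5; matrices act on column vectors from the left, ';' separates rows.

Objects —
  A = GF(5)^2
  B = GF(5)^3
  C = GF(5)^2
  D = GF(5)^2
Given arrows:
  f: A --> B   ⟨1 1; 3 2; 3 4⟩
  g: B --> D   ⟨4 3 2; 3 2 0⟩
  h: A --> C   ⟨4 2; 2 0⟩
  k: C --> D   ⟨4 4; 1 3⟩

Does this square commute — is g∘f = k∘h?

Path 1 = f;g:
  e0=[1,0] f-->[1,3,3] g-->[4,4]
  e1=[0,1] f-->[1,2,4] g-->[3,2]
  composite₁ = ⟨4 3; 4 2⟩
Path 2 = h;k:
  e0=[1,0] h-->[4,2] k-->[4,0]
  e1=[0,1] h-->[2,0] k-->[3,2]
  composite₂ = ⟨4 3; 0 2⟩
Equal? differ; not commutative

Answer: DOES NOT COMMUTE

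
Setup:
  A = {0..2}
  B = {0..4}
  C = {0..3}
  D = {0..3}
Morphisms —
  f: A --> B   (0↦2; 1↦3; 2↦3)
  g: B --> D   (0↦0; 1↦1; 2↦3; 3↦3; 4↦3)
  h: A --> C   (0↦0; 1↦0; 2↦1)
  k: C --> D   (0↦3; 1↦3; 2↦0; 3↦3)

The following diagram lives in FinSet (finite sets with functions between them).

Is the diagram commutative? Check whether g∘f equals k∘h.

Answer: COMMUTES

Work:
Path 1 = f;g:
  0 f-->2 g-->3
  1 f-->3 g-->3
  2 f-->3 g-->3
  result₁ = (0↦3; 1↦3; 2↦3)
Path 2 = h;k:
  0 h-->0 k-->3
  1 h-->0 k-->3
  2 h-->1 k-->3
  result₂ = (0↦3; 1↦3; 2↦3)
Equal? equal; square commutes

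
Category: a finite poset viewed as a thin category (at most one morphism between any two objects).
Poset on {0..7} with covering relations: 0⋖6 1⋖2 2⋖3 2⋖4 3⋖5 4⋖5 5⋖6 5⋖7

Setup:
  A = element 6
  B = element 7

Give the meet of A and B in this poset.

Answer: A∧B = 5

Work:
{x : x≤A ∧ x≤B} = {1,2,3,4,5}  (A=6, B=7)
  1 ≤ 5
  2 ≤ 5
  3 ≤ 5
  4 ≤ 5
  5 ≤ 5
glb = 5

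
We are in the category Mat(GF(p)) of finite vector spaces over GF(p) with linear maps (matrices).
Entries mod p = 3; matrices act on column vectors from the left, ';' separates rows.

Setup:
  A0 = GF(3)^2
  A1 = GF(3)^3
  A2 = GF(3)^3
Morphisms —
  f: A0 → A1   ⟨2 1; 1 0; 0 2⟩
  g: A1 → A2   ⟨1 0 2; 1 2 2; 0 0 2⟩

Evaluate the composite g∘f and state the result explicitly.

Answer: ⟨2 2; 1 2; 0 1⟩

Work:
  e0=[1,0] f→[2,1,0] g→[2,1,0]
  e1=[0,1] f→[1,0,2] g→[2,2,1]
⟦path⟧: ⟨2 2; 1 2; 0 1⟩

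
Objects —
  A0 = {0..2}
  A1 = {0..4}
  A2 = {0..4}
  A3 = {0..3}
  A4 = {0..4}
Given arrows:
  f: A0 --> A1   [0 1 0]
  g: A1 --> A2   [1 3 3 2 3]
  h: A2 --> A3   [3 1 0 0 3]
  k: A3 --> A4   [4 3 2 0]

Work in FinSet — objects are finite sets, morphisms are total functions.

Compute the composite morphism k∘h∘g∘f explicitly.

  0 f-->0 g-->1 h-->1 k-->3
  1 f-->1 g-->3 h-->0 k-->4
  2 f-->0 g-->1 h-->1 k-->3
⟦path⟧: [3 4 3]

Answer: [3 4 3]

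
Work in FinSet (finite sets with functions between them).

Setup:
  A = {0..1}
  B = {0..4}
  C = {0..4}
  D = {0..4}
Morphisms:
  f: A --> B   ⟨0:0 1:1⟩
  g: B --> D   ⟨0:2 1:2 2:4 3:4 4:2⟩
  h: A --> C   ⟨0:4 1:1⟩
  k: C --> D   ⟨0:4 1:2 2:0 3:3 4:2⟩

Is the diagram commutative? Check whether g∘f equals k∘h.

Answer: COMMUTES

Trace:
1) trace f;g:
  0 f-->0 g-->2
  1 f-->1 g-->2
  composite₁ = ⟨0:2 1:2⟩
2) trace h;k:
  0 h-->4 k-->2
  1 h-->1 k-->2
  composite₂ = ⟨0:2 1:2⟩
Equal? YES — commutes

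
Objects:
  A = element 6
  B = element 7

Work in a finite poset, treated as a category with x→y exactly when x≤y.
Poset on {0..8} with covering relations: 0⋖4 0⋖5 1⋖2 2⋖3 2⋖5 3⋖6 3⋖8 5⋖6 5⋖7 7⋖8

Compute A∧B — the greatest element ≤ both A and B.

Answer: A∧B = 5

Work:
Lower bounds of A=6 and B=7: {0,1,2,5}
  0 ≤ 5
  1 ≤ 5
  2 ≤ 5
  5 ≤ 5
glb = 5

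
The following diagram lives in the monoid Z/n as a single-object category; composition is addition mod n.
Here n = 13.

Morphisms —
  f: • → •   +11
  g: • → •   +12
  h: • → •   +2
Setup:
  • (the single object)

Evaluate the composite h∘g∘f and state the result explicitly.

Answer: +12

Derivation:
  0 +11≡11 +12≡10 +2≡12  (mod 13)
result: +12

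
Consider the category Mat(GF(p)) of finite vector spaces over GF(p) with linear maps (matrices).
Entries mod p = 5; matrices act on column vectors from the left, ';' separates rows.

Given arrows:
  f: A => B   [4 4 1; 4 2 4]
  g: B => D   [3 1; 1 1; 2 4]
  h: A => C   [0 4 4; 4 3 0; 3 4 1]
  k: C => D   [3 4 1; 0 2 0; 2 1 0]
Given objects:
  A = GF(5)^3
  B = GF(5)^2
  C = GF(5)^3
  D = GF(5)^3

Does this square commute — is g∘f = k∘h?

Answer: DOES NOT COMMUTE

Derivation:
Path 1 = f;g:
  e0=⟨1,0,0⟩ f=>⟨4,4⟩ g=>⟨1,3,4⟩
  e1=⟨0,1,0⟩ f=>⟨4,2⟩ g=>⟨4,1,1⟩
  e2=⟨0,0,1⟩ f=>⟨1,4⟩ g=>⟨2,0,3⟩
  composite₁ = [1 4 2; 3 1 0; 4 1 3]
Path 2 = h;k:
  e0=⟨1,0,0⟩ h=>⟨0,4,3⟩ k=>⟨4,3,4⟩
  e1=⟨0,1,0⟩ h=>⟨4,3,4⟩ k=>⟨3,1,1⟩
  e2=⟨0,0,1⟩ h=>⟨4,0,1⟩ k=>⟨3,0,3⟩
  composite₂ = [4 3 3; 3 1 0; 4 1 3]
Equal? NO — does not commute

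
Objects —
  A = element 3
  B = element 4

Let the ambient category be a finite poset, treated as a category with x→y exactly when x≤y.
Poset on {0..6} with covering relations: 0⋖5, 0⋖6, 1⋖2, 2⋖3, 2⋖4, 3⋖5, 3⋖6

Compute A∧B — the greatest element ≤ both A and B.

Common predecessors of 3,4: {1,2}
  1 ≤ 2
  2 ≤ 2
glb = 2

Answer: A∧B = 2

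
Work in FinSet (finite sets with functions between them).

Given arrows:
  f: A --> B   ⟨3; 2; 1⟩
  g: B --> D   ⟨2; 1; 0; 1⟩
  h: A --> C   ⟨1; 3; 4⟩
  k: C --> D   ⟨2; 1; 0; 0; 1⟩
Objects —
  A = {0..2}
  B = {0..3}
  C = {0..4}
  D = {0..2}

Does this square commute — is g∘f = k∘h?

Answer: COMMUTES

Work:
Path 1 = f;g:
  0 f-->3 g-->1
  1 f-->2 g-->0
  2 f-->1 g-->1
  composite₁ = ⟨1; 0; 1⟩
Path 2 = h;k:
  0 h-->1 k-->1
  1 h-->3 k-->0
  2 h-->4 k-->1
  composite₂ = ⟨1; 0; 1⟩
Equal? equal; square commutes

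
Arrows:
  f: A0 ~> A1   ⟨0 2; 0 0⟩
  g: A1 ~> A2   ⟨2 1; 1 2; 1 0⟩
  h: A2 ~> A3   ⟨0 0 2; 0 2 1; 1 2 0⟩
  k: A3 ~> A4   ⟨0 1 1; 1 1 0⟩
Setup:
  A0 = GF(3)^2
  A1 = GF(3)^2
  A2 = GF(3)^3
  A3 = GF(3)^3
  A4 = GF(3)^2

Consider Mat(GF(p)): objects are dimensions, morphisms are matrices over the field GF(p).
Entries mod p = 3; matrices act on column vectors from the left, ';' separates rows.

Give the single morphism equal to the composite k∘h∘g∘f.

  e0=[1,0] f~>[0,0] g~>[0,0,0] h~>[0,0,0] k~>[0,0]
  e1=[0,1] f~>[2,0] g~>[1,2,2] h~>[1,0,2] k~>[2,1]
composite: ⟨0 2; 0 1⟩

Answer: ⟨0 2; 0 1⟩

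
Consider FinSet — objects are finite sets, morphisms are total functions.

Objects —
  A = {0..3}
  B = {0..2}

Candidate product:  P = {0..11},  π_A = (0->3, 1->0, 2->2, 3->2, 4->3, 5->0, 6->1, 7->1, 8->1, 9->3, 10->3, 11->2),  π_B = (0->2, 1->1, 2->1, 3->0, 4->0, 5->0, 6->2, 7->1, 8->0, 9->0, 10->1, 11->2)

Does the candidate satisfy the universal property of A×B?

|A|·|B| = 4·3 = 12;  |P| = 12
Check the pairing map k ↦ (π_A(k), π_B(k)):
  0 -> (3,2)
  1 -> (0,1)
  2 -> (2,1)
  3 -> (2,0)
  4 -> (3,0)
  5 -> (0,0)
  6 -> (1,2)
  7 -> (1,1)
  8 -> (1,0)
  9 -> (3,0)  ✗ repeats pair of k=4
  10 -> (3,1)
  11 -> (2,2)
distinct pairs in image: 11 / 12 needed
  → (3,0) hit at k=4 and k=9

Answer: NOT A VALID PRODUCT — duplicate pair at indices 9,4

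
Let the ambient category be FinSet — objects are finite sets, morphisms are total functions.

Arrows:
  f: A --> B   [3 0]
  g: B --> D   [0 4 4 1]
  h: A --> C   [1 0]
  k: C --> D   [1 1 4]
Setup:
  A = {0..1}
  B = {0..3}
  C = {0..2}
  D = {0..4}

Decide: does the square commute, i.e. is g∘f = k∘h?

Path 1 = f;g:
  0 f-->3 g-->1
  1 f-->0 g-->0
  composite₁ = [1 0]
Path 2 = h;k:
  0 h-->1 k-->1
  1 h-->0 k-->1
  composite₂ = [1 1]
Equal? differ; not commutative

Answer: DOES NOT COMMUTE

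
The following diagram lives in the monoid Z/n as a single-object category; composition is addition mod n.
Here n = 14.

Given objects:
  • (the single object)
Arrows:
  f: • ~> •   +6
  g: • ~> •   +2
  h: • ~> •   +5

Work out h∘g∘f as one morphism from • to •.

Answer: +13

Trace:
  0 +6≡6 +2≡8 +5≡13  (mod 14)
⟦path⟧: +13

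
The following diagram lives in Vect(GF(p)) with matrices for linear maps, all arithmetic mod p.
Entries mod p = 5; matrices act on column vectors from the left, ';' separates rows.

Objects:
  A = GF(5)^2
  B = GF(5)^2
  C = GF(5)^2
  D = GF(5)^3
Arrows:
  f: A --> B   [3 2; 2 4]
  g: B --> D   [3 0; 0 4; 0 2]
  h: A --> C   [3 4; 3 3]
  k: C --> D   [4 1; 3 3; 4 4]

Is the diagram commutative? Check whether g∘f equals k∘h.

Answer: DOES NOT COMMUTE

Trace:
1) trace f;g:
  e0=⟨1,0⟩ f-->⟨3,2⟩ g-->⟨4,3,4⟩
  e1=⟨0,1⟩ f-->⟨2,4⟩ g-->⟨1,1,3⟩
  composite₁ = [4 1; 3 1; 4 3]
2) trace h;k:
  e0=⟨1,0⟩ h-->⟨3,3⟩ k-->⟨0,3,4⟩
  e1=⟨0,1⟩ h-->⟨4,3⟩ k-->⟨4,1,3⟩
  composite₂ = [0 4; 3 1; 4 3]
Equal? differ; not commutative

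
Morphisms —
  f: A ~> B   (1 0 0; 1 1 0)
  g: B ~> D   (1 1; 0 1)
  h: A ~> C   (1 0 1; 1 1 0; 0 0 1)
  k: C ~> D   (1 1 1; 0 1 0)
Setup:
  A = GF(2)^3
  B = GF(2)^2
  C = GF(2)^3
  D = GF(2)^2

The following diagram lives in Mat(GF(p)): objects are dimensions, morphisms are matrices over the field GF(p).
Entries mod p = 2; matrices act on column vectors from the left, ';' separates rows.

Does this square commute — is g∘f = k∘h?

Path 1 = f;g:
  e0=⟨1,0,0⟩ f~>⟨1,1⟩ g~>⟨0,1⟩
  e1=⟨0,1,0⟩ f~>⟨0,1⟩ g~>⟨1,1⟩
  e2=⟨0,0,1⟩ f~>⟨0,0⟩ g~>⟨0,0⟩
  composite₁ = (0 1 0; 1 1 0)
Path 2 = h;k:
  e0=⟨1,0,0⟩ h~>⟨1,1,0⟩ k~>⟨0,1⟩
  e1=⟨0,1,0⟩ h~>⟨0,1,0⟩ k~>⟨1,1⟩
  e2=⟨0,0,1⟩ h~>⟨1,0,1⟩ k~>⟨0,0⟩
  composite₂ = (0 1 0; 1 1 0)
Equal? equal; square commutes

Answer: COMMUTES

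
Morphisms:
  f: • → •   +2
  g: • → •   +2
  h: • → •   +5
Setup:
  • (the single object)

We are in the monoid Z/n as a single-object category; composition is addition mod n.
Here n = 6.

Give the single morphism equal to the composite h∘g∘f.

  0 +2≡2 +2≡4 +5≡3  (mod 6)
⟦path⟧: +3

Answer: +3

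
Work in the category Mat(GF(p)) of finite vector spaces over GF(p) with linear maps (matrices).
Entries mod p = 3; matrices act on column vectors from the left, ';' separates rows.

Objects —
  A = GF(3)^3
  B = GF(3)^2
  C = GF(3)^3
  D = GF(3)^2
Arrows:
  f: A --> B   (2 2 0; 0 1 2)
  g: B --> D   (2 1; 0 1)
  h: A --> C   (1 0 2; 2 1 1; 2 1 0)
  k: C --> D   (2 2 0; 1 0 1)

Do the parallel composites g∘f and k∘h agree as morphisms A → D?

Path 1 = f;g:
  e0=⟨1,0,0⟩ f-->⟨2,0⟩ g-->⟨1,0⟩
  e1=⟨0,1,0⟩ f-->⟨2,1⟩ g-->⟨2,1⟩
  e2=⟨0,0,1⟩ f-->⟨0,2⟩ g-->⟨2,2⟩
  result₁ = (1 2 2; 0 1 2)
Path 2 = h;k:
  e0=⟨1,0,0⟩ h-->⟨1,2,2⟩ k-->⟨0,0⟩
  e1=⟨0,1,0⟩ h-->⟨0,1,1⟩ k-->⟨2,1⟩
  e2=⟨0,0,1⟩ h-->⟨2,1,0⟩ k-->⟨0,2⟩
  result₂ = (0 2 0; 0 1 2)
Equal? NO — does not commute

Answer: DOES NOT COMMUTE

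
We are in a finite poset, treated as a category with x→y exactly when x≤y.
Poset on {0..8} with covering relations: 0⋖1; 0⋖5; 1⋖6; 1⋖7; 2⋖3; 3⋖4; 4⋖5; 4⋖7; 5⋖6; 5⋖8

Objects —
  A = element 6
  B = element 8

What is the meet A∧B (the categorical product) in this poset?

Lower bounds of A=6 and B=8: {0,2,3,4,5}
  0 <= 5
  2 <= 5
  3 <= 5
  4 <= 5
  5 <= 5
glb = 5

Answer: A∧B = 5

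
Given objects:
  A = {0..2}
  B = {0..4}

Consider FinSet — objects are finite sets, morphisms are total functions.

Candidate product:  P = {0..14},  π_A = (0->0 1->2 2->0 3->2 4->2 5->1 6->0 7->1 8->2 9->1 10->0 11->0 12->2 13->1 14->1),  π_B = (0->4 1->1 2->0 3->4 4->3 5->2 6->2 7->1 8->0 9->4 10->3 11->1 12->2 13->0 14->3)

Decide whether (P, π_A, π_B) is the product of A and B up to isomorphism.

|A|·|B| = 3·5 = 15;  |P| = 15
Check the pairing map k ↦ (π_A(k), π_B(k)):
  0 -> (0,4)
  1 -> (2,1)
  2 -> (0,0)
  3 -> (2,4)
  4 -> (2,3)
  5 -> (1,2)
  6 -> (0,2)
  7 -> (1,1)
  8 -> (2,0)
  9 -> (1,4)
  10 -> (0,3)
  11 -> (0,1)
  12 -> (2,2)
  13 -> (1,0)
  14 -> (1,3)
distinct pairs in image: 15 / 15 needed
  → bijection onto A×B; projections well-typed.

Answer: VALID PRODUCT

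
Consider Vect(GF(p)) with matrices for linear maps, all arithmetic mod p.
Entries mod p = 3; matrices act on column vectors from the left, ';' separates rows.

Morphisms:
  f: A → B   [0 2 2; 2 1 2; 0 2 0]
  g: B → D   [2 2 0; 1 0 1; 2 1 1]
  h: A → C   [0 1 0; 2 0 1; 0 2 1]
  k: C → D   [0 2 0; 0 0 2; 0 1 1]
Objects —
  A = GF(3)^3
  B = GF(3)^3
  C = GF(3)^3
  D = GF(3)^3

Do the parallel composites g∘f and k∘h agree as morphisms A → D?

Answer: DOES NOT COMMUTE

Trace:
Path 1 = f;g:
  e0=(1,0,0) f→(0,2,0) g→(1,0,2)
  e1=(0,1,0) f→(2,1,2) g→(0,1,1)
  e2=(0,0,1) f→(2,2,0) g→(2,2,0)
  ⟦path⟧₁ = [1 0 2; 0 1 2; 2 1 0]
Path 2 = h;k:
  e0=(1,0,0) h→(0,2,0) k→(1,0,2)
  e1=(0,1,0) h→(1,0,2) k→(0,1,2)
  e2=(0,0,1) h→(0,1,1) k→(2,2,2)
  ⟦path⟧₂ = [1 0 2; 0 1 2; 2 2 2]
Equal? distinct morphisms ✗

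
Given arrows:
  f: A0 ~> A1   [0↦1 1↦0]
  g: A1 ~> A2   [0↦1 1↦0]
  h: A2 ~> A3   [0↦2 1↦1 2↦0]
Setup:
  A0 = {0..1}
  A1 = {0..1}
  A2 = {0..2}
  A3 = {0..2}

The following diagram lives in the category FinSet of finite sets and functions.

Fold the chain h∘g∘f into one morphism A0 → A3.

Answer: [0↦2 1↦1]

Derivation:
  0 f~>1 g~>0 h~>2
  1 f~>0 g~>1 h~>1
result: [0↦2 1↦1]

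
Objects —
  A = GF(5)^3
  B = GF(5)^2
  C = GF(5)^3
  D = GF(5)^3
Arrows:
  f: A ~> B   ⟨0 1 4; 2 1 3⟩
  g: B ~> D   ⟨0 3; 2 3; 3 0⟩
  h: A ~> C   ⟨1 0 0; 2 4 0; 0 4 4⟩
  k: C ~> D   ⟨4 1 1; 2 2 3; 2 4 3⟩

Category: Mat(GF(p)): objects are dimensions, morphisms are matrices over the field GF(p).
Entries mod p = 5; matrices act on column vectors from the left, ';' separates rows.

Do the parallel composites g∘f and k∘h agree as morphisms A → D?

Along f;g (path 1):
  e0=⟨1,0,0⟩ f~>⟨0,2⟩ g~>⟨1,1,0⟩
  e1=⟨0,1,0⟩ f~>⟨1,1⟩ g~>⟨3,0,3⟩
  e2=⟨0,0,1⟩ f~>⟨4,3⟩ g~>⟨4,2,2⟩
  ⟦path⟧₁ = ⟨1 3 4; 1 0 2; 0 3 2⟩
Along h;k (path 2):
  e0=⟨1,0,0⟩ h~>⟨1,2,0⟩ k~>⟨1,1,0⟩
  e1=⟨0,1,0⟩ h~>⟨0,4,4⟩ k~>⟨3,0,3⟩
  e2=⟨0,0,1⟩ h~>⟨0,0,4⟩ k~>⟨4,2,2⟩
  ⟦path⟧₂ = ⟨1 3 4; 1 0 2; 0 3 2⟩
Equal? YES — commutes

Answer: COMMUTES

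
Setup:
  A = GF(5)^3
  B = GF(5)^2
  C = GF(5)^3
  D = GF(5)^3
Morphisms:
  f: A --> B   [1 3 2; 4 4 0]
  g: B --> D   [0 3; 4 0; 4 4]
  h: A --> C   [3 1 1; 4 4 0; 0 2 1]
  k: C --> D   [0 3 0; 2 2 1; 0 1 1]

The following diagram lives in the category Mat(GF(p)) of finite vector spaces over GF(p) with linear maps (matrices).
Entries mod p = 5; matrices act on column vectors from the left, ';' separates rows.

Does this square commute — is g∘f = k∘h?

1) trace f;g:
  e0=⟨1,0,0⟩ f-->⟨1,4⟩ g-->⟨2,4,0⟩
  e1=⟨0,1,0⟩ f-->⟨3,4⟩ g-->⟨2,2,3⟩
  e2=⟨0,0,1⟩ f-->⟨2,0⟩ g-->⟨0,3,3⟩
  result₁ = [2 2 0; 4 2 3; 0 3 3]
2) trace h;k:
  e0=⟨1,0,0⟩ h-->⟨3,4,0⟩ k-->⟨2,4,4⟩
  e1=⟨0,1,0⟩ h-->⟨1,4,2⟩ k-->⟨2,2,1⟩
  e2=⟨0,0,1⟩ h-->⟨1,0,1⟩ k-->⟨0,3,1⟩
  result₂ = [2 2 0; 4 2 3; 4 1 1]
Equal? differ; not commutative

Answer: DOES NOT COMMUTE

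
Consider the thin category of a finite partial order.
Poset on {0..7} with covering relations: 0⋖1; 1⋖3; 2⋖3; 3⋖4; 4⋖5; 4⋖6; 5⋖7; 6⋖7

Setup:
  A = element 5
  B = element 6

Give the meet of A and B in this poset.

Lower bounds of A=5 and B=6: {0,1,2,3,4}
  0 ⊑ 4
  1 ⊑ 4
  2 ⊑ 4
  3 ⊑ 4
  4 ⊑ 4
glb = 4

Answer: A∧B = 4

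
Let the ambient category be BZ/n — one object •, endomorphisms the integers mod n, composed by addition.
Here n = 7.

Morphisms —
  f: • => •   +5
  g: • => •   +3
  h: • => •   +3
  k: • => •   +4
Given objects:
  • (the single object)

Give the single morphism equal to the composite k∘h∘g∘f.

  0 +5≡5 +3≡1 +3≡4 +4≡1  (mod 7)
composite: +1

Answer: +1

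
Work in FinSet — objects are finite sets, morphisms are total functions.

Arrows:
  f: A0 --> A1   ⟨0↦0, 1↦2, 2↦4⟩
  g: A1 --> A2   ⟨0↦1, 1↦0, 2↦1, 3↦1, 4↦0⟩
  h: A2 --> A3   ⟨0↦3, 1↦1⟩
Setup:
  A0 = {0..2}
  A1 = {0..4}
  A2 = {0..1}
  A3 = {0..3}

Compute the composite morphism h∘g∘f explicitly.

  0 f-->0 g-->1 h-->1
  1 f-->2 g-->1 h-->1
  2 f-->4 g-->0 h-->3
result: ⟨0↦1, 1↦1, 2↦3⟩

Answer: ⟨0↦1, 1↦1, 2↦3⟩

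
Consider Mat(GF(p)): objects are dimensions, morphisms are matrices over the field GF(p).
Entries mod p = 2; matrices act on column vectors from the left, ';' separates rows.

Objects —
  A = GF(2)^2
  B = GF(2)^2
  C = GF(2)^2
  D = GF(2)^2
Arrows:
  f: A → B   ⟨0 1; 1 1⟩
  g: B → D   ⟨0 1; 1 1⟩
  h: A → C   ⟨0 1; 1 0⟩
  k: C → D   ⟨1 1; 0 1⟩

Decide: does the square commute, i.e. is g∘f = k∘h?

Path 1 = f;g:
  e0=(1,0) f→(0,1) g→(1,1)
  e1=(0,1) f→(1,1) g→(1,0)
  composite₁ = ⟨1 1; 1 0⟩
Path 2 = h;k:
  e0=(1,0) h→(0,1) k→(1,1)
  e1=(0,1) h→(1,0) k→(1,0)
  composite₂ = ⟨1 1; 1 0⟩
Equal? equal; square commutes

Answer: COMMUTES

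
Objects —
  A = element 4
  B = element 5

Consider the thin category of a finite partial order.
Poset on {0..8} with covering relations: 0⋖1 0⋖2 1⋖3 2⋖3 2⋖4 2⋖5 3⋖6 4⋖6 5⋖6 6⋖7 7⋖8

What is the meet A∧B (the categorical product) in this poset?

Answer: A∧B = 2

Trace:
{x : x⊑A ∧ x⊑B} = {0,2}  (A=4, B=5)
  0 ⊑ 2
  2 ⊑ 2
glb = 2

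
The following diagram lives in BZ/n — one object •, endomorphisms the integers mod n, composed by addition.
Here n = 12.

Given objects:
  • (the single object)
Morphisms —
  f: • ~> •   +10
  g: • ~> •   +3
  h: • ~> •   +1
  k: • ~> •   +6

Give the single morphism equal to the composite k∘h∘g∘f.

Answer: +8

Trace:
  0 +10≡10 +3≡1 +1≡2 +6≡8  (mod 12)
result: +8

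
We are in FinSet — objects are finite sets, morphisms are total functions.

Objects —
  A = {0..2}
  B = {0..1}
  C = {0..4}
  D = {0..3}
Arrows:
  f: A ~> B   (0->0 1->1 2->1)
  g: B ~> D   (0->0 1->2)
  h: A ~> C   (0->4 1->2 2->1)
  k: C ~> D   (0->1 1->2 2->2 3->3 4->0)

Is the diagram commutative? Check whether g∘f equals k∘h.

Answer: COMMUTES

Work:
1) trace f;g:
  0 f~>0 g~>0
  1 f~>1 g~>2
  2 f~>1 g~>2
  ⟦path⟧₁ = (0->0 1->2 2->2)
2) trace h;k:
  0 h~>4 k~>0
  1 h~>2 k~>2
  2 h~>1 k~>2
  ⟦path⟧₂ = (0->0 1->2 2->2)
Equal? YES — commutes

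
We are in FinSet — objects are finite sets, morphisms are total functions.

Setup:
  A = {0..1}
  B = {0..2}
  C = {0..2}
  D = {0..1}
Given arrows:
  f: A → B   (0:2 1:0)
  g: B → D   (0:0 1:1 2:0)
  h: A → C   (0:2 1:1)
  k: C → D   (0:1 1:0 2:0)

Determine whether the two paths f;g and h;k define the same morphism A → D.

1) trace f;g:
  0 f→2 g→0
  1 f→0 g→0
  result₁ = (0:0 1:0)
2) trace h;k:
  0 h→2 k→0
  1 h→1 k→0
  result₂ = (0:0 1:0)
Equal? same morphism ✓

Answer: COMMUTES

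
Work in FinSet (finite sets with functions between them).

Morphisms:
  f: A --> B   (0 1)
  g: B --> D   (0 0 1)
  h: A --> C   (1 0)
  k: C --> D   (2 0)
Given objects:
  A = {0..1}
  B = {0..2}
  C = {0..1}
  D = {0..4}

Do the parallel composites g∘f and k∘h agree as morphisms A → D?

Answer: DOES NOT COMMUTE

Derivation:
Path 1 = f;g:
  0 f-->0 g-->0
  1 f-->1 g-->0
  ⟦path⟧₁ = (0 0)
Path 2 = h;k:
  0 h-->1 k-->0
  1 h-->0 k-->2
  ⟦path⟧₂ = (0 2)
Equal? differ; not commutative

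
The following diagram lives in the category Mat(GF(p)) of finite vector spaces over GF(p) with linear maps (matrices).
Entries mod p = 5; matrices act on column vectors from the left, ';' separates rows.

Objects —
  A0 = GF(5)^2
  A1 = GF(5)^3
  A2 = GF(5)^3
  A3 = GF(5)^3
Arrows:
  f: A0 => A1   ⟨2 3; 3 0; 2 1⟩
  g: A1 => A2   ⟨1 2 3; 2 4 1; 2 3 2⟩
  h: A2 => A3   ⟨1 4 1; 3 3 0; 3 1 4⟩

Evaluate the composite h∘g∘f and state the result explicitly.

  e0=⟨1,0⟩ f=>⟨2,3,2⟩ g=>⟨4,3,2⟩ h=>⟨3,1,3⟩
  e1=⟨0,1⟩ f=>⟨3,0,1⟩ g=>⟨1,2,3⟩ h=>⟨2,4,2⟩
⟦path⟧: ⟨3 2; 1 4; 3 2⟩

Answer: ⟨3 2; 1 4; 3 2⟩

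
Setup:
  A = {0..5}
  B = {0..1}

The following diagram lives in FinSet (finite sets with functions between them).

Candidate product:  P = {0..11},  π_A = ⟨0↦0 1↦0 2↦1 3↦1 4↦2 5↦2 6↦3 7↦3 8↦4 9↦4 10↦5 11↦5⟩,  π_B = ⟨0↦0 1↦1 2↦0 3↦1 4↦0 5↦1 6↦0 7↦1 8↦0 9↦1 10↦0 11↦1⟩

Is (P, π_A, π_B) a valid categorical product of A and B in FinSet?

Answer: VALID PRODUCT

Trace:
|A|·|B| = 6·2 = 12;  |P| = 12
Check the pairing map k ↦ (π_A(k), π_B(k)):
  0 ↦ (0,0)
  1 ↦ (0,1)
  2 ↦ (1,0)
  3 ↦ (1,1)
  4 ↦ (2,0)
  5 ↦ (2,1)
  6 ↦ (3,0)
  7 ↦ (3,1)
  8 ↦ (4,0)
  9 ↦ (4,1)
  10 ↦ (5,0)
  11 ↦ (5,1)
distinct pairs in image: 12 / 12 needed
  → bijection onto A×B; projections well-typed.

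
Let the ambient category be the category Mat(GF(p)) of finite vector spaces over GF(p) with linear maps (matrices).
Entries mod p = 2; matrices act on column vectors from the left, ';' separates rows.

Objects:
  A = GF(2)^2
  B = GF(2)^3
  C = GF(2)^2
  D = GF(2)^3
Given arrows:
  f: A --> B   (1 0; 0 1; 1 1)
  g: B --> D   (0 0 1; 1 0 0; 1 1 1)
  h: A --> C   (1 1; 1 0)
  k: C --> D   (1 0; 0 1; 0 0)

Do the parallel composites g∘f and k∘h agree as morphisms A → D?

Answer: COMMUTES

Derivation:
Path 1 = f;g:
  e0=⟨1,0⟩ f-->⟨1,0,1⟩ g-->⟨1,1,0⟩
  e1=⟨0,1⟩ f-->⟨0,1,1⟩ g-->⟨1,0,0⟩
  ⟦path⟧₁ = (1 1; 1 0; 0 0)
Path 2 = h;k:
  e0=⟨1,0⟩ h-->⟨1,1⟩ k-->⟨1,1,0⟩
  e1=⟨0,1⟩ h-->⟨1,0⟩ k-->⟨1,0,0⟩
  ⟦path⟧₂ = (1 1; 1 0; 0 0)
Equal? equal; square commutes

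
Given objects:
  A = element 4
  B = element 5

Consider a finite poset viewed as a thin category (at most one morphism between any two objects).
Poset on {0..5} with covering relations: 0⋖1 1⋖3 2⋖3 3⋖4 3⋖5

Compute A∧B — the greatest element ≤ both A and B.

Answer: A∧B = 3

Derivation:
{x : x⊑A ∧ x⊑B} = {0,1,2,3}  (A=4, B=5)
  0 ⊑ 3
  1 ⊑ 3
  2 ⊑ 3
  3 ⊑ 3
glb = 3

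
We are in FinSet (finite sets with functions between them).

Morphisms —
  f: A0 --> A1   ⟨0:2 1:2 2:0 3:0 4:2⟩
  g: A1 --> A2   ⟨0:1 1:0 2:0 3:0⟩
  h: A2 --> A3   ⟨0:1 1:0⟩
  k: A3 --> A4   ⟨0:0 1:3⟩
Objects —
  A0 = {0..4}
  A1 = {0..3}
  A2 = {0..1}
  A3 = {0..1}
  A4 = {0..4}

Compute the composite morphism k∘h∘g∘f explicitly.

Answer: ⟨0:3 1:3 2:0 3:0 4:3⟩

Derivation:
  0 f-->2 g-->0 h-->1 k-->3
  1 f-->2 g-->0 h-->1 k-->3
  2 f-->0 g-->1 h-->0 k-->0
  3 f-->0 g-->1 h-->0 k-->0
  4 f-->2 g-->0 h-->1 k-->3
result: ⟨0:3 1:3 2:0 3:0 4:3⟩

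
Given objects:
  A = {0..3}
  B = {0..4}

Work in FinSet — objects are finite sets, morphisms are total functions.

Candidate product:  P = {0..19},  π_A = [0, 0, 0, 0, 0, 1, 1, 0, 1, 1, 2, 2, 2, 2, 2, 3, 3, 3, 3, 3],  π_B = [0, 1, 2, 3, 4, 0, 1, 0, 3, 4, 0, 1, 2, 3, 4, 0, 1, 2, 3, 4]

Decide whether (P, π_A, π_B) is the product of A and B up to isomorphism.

|A|·|B| = 4·5 = 20;  |P| = 20
Check the pairing map k ↦ (π_A(k), π_B(k)):
  0 ↦ (0,0)
  1 ↦ (0,1)
  2 ↦ (0,2)
  3 ↦ (0,3)
  4 ↦ (0,4)
  5 ↦ (1,0)
  6 ↦ (1,1)
  7 ↦ (0,0)  ✗ repeats pair of k=0
  8 ↦ (1,3)
  9 ↦ (1,4)
  10 ↦ (2,0)
  11 ↦ (2,1)
  12 ↦ (2,2)
  13 ↦ (2,3)
  14 ↦ (2,4)
  15 ↦ (3,0)
  16 ↦ (3,1)
  17 ↦ (3,2)
  18 ↦ (3,3)
  19 ↦ (3,4)
distinct pairs in image: 19 / 20 needed
  → (0,0) hit at k=0 and k=7

Answer: NOT A VALID PRODUCT — duplicate pair at indices 0,7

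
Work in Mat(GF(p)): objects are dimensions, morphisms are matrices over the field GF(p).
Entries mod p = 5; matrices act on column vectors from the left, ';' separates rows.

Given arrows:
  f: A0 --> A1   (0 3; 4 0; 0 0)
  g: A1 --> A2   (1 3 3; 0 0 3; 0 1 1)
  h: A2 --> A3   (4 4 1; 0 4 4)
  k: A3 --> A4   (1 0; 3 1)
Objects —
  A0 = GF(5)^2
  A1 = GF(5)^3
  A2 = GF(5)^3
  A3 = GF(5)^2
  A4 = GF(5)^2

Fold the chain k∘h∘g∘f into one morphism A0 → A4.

Answer: (2 2; 2 1)

Work:
  e0=[1,0] f-->[0,4,0] g-->[2,0,4] h-->[2,1] k-->[2,2]
  e1=[0,1] f-->[3,0,0] g-->[3,0,0] h-->[2,0] k-->[2,1]
⟦path⟧: (2 2; 2 1)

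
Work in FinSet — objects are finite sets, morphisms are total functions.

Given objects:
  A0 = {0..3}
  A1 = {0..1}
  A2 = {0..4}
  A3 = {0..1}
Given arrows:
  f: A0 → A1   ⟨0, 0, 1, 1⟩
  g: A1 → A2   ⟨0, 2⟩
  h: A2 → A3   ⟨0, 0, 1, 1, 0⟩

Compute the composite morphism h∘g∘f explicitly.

  0 f→0 g→0 h→0
  1 f→0 g→0 h→0
  2 f→1 g→2 h→1
  3 f→1 g→2 h→1
result: ⟨0, 0, 1, 1⟩

Answer: ⟨0, 0, 1, 1⟩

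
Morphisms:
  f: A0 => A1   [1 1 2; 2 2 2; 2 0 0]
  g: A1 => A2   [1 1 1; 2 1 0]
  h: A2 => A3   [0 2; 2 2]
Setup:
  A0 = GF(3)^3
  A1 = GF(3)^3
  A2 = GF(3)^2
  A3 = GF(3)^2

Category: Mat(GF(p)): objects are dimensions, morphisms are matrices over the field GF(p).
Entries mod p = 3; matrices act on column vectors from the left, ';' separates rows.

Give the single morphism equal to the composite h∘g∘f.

  e0=[1,0,0] f=>[1,2,2] g=>[2,1] h=>[2,0]
  e1=[0,1,0] f=>[1,2,0] g=>[0,1] h=>[2,2]
  e2=[0,0,1] f=>[2,2,0] g=>[1,0] h=>[0,2]
result: [2 2 0; 0 2 2]

Answer: [2 2 0; 0 2 2]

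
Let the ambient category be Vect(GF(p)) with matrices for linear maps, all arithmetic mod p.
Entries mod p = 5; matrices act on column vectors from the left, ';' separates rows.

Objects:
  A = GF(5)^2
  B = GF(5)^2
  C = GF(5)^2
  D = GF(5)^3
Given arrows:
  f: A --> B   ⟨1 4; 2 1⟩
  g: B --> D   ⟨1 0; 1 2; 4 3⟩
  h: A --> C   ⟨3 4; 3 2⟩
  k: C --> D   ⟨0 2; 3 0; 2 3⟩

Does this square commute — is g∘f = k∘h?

Answer: DOES NOT COMMUTE

Derivation:
Along f;g (path 1):
  e0=[1,0] f-->[1,2] g-->[1,0,0]
  e1=[0,1] f-->[4,1] g-->[4,1,4]
  ⟦path⟧₁ = ⟨1 4; 0 1; 0 4⟩
Along h;k (path 2):
  e0=[1,0] h-->[3,3] k-->[1,4,0]
  e1=[0,1] h-->[4,2] k-->[4,2,4]
  ⟦path⟧₂ = ⟨1 4; 4 2; 0 4⟩
Equal? distinct morphisms ✗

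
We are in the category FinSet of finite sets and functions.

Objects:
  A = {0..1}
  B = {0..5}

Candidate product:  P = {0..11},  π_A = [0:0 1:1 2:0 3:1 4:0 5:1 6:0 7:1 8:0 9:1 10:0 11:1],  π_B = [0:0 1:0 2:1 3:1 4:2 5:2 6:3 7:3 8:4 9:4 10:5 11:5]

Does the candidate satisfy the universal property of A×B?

Answer: VALID PRODUCT

Trace:
|A|·|B| = 2·6 = 12;  |P| = 12
Check the pairing map k ↦ (π_A(k), π_B(k)):
  0 : (0,0)
  1 : (1,0)
  2 : (0,1)
  3 : (1,1)
  4 : (0,2)
  5 : (1,2)
  6 : (0,3)
  7 : (1,3)
  8 : (0,4)
  9 : (1,4)
  10 : (0,5)
  11 : (1,5)
distinct pairs in image: 12 / 12 needed
  → bijection onto A×B; projections well-typed.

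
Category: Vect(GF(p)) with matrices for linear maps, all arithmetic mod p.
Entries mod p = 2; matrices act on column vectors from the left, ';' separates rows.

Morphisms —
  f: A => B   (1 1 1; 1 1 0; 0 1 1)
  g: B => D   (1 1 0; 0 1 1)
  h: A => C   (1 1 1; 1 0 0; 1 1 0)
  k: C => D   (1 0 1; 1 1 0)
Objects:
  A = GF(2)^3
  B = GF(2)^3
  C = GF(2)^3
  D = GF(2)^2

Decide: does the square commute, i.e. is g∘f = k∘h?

Answer: DOES NOT COMMUTE

Derivation:
1) trace f;g:
  e0=[1,0,0] f=>[1,1,0] g=>[0,1]
  e1=[0,1,0] f=>[1,1,1] g=>[0,0]
  e2=[0,0,1] f=>[1,0,1] g=>[1,1]
  composite₁ = (0 0 1; 1 0 1)
2) trace h;k:
  e0=[1,0,0] h=>[1,1,1] k=>[0,0]
  e1=[0,1,0] h=>[1,0,1] k=>[0,1]
  e2=[0,0,1] h=>[1,0,0] k=>[1,1]
  composite₂ = (0 0 1; 0 1 1)
Equal? NO — does not commute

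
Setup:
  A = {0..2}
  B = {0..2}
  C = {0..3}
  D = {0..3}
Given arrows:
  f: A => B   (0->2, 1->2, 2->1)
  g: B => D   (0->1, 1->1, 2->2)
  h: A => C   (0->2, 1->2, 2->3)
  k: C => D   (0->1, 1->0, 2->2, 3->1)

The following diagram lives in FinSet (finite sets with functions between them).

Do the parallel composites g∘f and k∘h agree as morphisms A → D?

Answer: COMMUTES

Derivation:
Along f;g (path 1):
  0 f=>2 g=>2
  1 f=>2 g=>2
  2 f=>1 g=>1
  ⟦path⟧₁ = (0->2, 1->2, 2->1)
Along h;k (path 2):
  0 h=>2 k=>2
  1 h=>2 k=>2
  2 h=>3 k=>1
  ⟦path⟧₂ = (0->2, 1->2, 2->1)
Equal? same morphism ✓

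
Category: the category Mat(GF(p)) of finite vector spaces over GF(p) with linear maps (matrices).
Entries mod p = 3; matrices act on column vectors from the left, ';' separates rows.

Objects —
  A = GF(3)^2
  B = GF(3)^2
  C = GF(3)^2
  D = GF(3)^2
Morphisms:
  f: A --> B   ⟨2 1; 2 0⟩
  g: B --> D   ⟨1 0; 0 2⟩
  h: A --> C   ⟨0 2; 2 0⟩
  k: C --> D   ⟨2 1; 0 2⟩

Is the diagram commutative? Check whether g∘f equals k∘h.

1) trace f;g:
  e0=(1,0) f-->(2,2) g-->(2,1)
  e1=(0,1) f-->(1,0) g-->(1,0)
  ⟦path⟧₁ = ⟨2 1; 1 0⟩
2) trace h;k:
  e0=(1,0) h-->(0,2) k-->(2,1)
  e1=(0,1) h-->(2,0) k-->(1,0)
  ⟦path⟧₂ = ⟨2 1; 1 0⟩
Equal? equal; square commutes

Answer: COMMUTES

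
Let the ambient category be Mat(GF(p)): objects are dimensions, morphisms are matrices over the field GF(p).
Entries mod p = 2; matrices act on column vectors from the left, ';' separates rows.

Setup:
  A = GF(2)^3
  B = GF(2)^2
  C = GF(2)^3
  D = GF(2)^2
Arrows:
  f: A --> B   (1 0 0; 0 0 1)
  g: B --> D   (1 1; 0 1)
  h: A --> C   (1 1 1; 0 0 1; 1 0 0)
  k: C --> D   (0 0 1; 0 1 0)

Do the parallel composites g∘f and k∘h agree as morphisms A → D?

Along f;g (path 1):
  e0=⟨1,0,0⟩ f-->⟨1,0⟩ g-->⟨1,0⟩
  e1=⟨0,1,0⟩ f-->⟨0,0⟩ g-->⟨0,0⟩
  e2=⟨0,0,1⟩ f-->⟨0,1⟩ g-->⟨1,1⟩
  result₁ = (1 0 1; 0 0 1)
Along h;k (path 2):
  e0=⟨1,0,0⟩ h-->⟨1,0,1⟩ k-->⟨1,0⟩
  e1=⟨0,1,0⟩ h-->⟨1,0,0⟩ k-->⟨0,0⟩
  e2=⟨0,0,1⟩ h-->⟨1,1,0⟩ k-->⟨0,1⟩
  result₂ = (1 0 0; 0 0 1)
Equal? differ; not commutative

Answer: DOES NOT COMMUTE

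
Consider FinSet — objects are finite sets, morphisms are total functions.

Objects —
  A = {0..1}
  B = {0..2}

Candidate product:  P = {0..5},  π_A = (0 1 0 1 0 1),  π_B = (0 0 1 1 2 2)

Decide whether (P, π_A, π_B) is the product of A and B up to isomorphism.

Answer: VALID PRODUCT

Derivation:
|A|·|B| = 2·3 = 6;  |P| = 6
Check the pairing map k ↦ (π_A(k), π_B(k)):
  0 ↦ (0,0)
  1 ↦ (1,0)
  2 ↦ (0,1)
  3 ↦ (1,1)
  4 ↦ (0,2)
  5 ↦ (1,2)
distinct pairs in image: 6 / 6 needed
  → bijection onto A×B; projections well-typed.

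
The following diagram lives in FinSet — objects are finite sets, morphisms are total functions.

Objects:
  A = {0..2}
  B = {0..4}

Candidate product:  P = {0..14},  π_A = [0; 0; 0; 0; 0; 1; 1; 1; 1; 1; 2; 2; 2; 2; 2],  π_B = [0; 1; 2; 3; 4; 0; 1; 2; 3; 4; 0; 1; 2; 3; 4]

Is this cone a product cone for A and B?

|A|·|B| = 3·5 = 15;  |P| = 15
Check the pairing map k ↦ (π_A(k), π_B(k)):
  0 ↦ (0,0)
  1 ↦ (0,1)
  2 ↦ (0,2)
  3 ↦ (0,3)
  4 ↦ (0,4)
  5 ↦ (1,0)
  6 ↦ (1,1)
  7 ↦ (1,2)
  8 ↦ (1,3)
  9 ↦ (1,4)
  10 ↦ (2,0)
  11 ↦ (2,1)
  12 ↦ (2,2)
  13 ↦ (2,3)
  14 ↦ (2,4)
distinct pairs in image: 15 / 15 needed
  → bijection onto A×B; projections well-typed.

Answer: VALID PRODUCT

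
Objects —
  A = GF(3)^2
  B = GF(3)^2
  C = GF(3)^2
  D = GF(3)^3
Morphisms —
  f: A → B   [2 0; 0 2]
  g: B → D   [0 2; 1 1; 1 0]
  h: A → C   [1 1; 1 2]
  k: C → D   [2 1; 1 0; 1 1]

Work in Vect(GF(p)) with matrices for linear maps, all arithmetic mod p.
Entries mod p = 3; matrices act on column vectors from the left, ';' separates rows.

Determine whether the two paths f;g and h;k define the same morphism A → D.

Answer: DOES NOT COMMUTE

Trace:
Path 1 = f;g:
  e0=⟨1,0⟩ f→⟨2,0⟩ g→⟨0,2,2⟩
  e1=⟨0,1⟩ f→⟨0,2⟩ g→⟨1,2,0⟩
  result₁ = [0 1; 2 2; 2 0]
Path 2 = h;k:
  e0=⟨1,0⟩ h→⟨1,1⟩ k→⟨0,1,2⟩
  e1=⟨0,1⟩ h→⟨1,2⟩ k→⟨1,1,0⟩
  result₂ = [0 1; 1 1; 2 0]
Equal? NO — does not commute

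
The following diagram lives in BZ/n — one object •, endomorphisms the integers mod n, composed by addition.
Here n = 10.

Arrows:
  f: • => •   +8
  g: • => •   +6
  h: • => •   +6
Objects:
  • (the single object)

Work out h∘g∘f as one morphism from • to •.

  0 +8≡8 +6≡4 +6≡0  (mod 10)
⟦path⟧: +0

Answer: +0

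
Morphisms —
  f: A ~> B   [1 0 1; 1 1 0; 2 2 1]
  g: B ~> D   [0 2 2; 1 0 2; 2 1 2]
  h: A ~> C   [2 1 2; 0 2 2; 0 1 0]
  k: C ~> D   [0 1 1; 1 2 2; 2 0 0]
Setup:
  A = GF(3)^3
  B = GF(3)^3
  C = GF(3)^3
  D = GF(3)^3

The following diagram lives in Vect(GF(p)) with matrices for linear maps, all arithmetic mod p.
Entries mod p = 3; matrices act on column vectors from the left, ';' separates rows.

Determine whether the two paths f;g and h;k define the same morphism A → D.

Answer: COMMUTES

Derivation:
Path 1 = f;g:
  e0=(1,0,0) f~>(1,1,2) g~>(0,2,1)
  e1=(0,1,0) f~>(0,1,2) g~>(0,1,2)
  e2=(0,0,1) f~>(1,0,1) g~>(2,0,1)
  ⟦path⟧₁ = [0 0 2; 2 1 0; 1 2 1]
Path 2 = h;k:
  e0=(1,0,0) h~>(2,0,0) k~>(0,2,1)
  e1=(0,1,0) h~>(1,2,1) k~>(0,1,2)
  e2=(0,0,1) h~>(2,2,0) k~>(2,0,1)
  ⟦path⟧₂ = [0 0 2; 2 1 0; 1 2 1]
Equal? YES — commutes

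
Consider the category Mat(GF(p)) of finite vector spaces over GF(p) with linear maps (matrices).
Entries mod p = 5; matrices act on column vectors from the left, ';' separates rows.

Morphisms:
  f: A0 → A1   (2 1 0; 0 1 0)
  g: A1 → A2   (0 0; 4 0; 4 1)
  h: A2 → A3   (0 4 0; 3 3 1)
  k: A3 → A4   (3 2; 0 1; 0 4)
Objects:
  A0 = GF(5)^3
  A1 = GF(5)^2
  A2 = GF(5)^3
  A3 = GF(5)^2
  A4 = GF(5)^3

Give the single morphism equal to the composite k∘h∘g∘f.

Answer: (0 2 0; 2 2 0; 3 3 0)

Derivation:
  e0=[1,0,0] f→[2,0] g→[0,3,3] h→[2,2] k→[0,2,3]
  e1=[0,1,0] f→[1,1] g→[0,4,0] h→[1,2] k→[2,2,3]
  e2=[0,0,1] f→[0,0] g→[0,0,0] h→[0,0] k→[0,0,0]
⟦path⟧: (0 2 0; 2 2 0; 3 3 0)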